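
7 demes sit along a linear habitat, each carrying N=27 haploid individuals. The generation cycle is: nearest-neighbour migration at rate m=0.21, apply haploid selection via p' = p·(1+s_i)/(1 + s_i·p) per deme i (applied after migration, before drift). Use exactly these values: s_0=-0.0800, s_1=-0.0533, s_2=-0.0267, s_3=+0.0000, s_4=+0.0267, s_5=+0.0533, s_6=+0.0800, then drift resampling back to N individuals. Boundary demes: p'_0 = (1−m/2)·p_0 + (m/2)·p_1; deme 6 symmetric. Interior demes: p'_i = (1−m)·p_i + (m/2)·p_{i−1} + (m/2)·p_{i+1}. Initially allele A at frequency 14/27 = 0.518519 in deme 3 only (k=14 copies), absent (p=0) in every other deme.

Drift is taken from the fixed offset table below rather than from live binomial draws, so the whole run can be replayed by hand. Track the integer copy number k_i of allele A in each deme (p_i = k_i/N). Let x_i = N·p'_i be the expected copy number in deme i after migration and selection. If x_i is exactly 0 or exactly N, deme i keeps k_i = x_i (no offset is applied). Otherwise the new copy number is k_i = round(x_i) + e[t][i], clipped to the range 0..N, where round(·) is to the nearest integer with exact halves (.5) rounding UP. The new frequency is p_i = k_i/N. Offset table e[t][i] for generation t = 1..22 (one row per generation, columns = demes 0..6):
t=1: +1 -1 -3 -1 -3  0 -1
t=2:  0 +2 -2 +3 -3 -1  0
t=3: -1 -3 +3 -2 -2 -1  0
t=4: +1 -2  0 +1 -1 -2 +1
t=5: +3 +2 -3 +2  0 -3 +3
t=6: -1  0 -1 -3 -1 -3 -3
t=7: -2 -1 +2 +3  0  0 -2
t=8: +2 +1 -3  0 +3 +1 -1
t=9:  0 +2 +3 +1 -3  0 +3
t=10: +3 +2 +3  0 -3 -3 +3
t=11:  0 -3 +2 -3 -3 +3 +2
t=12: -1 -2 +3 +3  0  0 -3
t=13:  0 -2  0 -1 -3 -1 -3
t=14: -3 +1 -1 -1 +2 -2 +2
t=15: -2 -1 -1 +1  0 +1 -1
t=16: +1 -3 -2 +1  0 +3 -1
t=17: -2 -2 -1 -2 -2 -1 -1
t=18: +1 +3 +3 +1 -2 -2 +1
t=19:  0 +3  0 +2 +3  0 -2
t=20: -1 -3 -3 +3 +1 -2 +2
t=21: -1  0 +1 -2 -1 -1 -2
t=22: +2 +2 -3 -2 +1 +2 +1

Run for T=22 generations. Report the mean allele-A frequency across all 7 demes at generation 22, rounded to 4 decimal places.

t=0: k=[0 0 0 14 0 0 0]
t=1: x=[0.0000 0.0000 1.4328 11.0600 1.5071 0.0000 0.0000] k=[0 0 0 10 0 0 0]
t=2: x=[0.0000 0.0000 1.0230 7.9000 1.0769 0.0000 0.0000] k=[0 0 0 11 0 0 0]
t=3: x=[0.0000 0.0000 1.1254 8.6900 1.1845 0.0000 0.0000] k=[0 0 4 7 0 0 0]
t=4: x=[0.0000 0.3979 3.8057 5.9500 0.7541 0.0000 0.0000] k=[0 0 4 7 0 0 0]
t=5: x=[0.0000 0.3979 3.8057 5.9500 0.7541 0.0000 0.0000] k=[0 2 1 8 1 0 0]
t=6: x=[0.1933 1.6005 1.7941 6.5300 1.6708 0.1106 0.0000] k=[0 2 1 4 1 0 0]
t=7: x=[0.1933 1.6005 1.3840 3.3700 1.2408 0.1106 0.0000] k=[0 1 3 6 1 0 0]
t=8: x=[0.0966 1.0484 3.0314 5.1600 1.4559 0.1106 0.0000] k=[2 2 0 5 4 1 0]
t=9: x=[1.8510 1.7006 0.7159 4.3700 3.8767 1.2715 0.1134] k=[2 4 4 5 1 1 3]
t=10: x=[2.0466 3.6150 4.0117 4.4750 1.4559 1.2715 2.9885] k=[5 6 7 4 0 0 6]
t=11: x=[4.7687 5.7483 6.4463 3.8950 0.4310 0.6628 5.7088] k=[5 3 8 1 0 4 8]
t=12: x=[4.4702 3.5622 6.6041 1.6300 0.5387 4.1802 8.0066] k=[3 2 10 5 1 4 5]
t=13: x=[2.6864 2.8043 8.4768 5.1050 1.7783 3.9624 5.2110] k=[3 1 8 4 0 3 2]
t=14: x=[2.5882 1.8484 6.7076 4.0000 0.7541 2.7037 2.2593] k=[0 3 6 3 3 1 4]
t=15: x=[0.2901 2.8570 5.2545 3.3150 2.8566 1.6015 3.9368] k=[0 2 4 4 3 3 3]
t=16: x=[0.1933 1.9009 3.7027 3.8950 3.1781 3.1413 3.2115] k=[1 0 2 5 3 6 2]
t=17: x=[0.8256 0.2984 2.0531 4.4750 3.6065 5.4886 2.5950] k=[0 0 1 2 2 4 2]
t=18: x=[0.0000 0.0994 0.9743 1.8950 2.2641 3.7444 2.3713] k=[0 3 4 3 0 2 3]
t=19: x=[0.2901 2.6559 3.7027 2.7900 0.5387 1.9886 3.1000] k=[0 6 4 5 4 2 1]
t=20: x=[0.5807 4.9352 4.2178 4.7900 3.9837 2.2080 1.1895] k=[0 2 1 8 5 0 3]
t=21: x=[0.1933 1.6005 1.7941 6.9500 4.8947 0.8833 2.8769] k=[0 2 3 5 4 0 1]
t=22: x=[0.1933 1.8007 3.0314 4.6850 3.7697 0.5524 0.9640] k=[2 4 0 3 5 3 2]

0.1005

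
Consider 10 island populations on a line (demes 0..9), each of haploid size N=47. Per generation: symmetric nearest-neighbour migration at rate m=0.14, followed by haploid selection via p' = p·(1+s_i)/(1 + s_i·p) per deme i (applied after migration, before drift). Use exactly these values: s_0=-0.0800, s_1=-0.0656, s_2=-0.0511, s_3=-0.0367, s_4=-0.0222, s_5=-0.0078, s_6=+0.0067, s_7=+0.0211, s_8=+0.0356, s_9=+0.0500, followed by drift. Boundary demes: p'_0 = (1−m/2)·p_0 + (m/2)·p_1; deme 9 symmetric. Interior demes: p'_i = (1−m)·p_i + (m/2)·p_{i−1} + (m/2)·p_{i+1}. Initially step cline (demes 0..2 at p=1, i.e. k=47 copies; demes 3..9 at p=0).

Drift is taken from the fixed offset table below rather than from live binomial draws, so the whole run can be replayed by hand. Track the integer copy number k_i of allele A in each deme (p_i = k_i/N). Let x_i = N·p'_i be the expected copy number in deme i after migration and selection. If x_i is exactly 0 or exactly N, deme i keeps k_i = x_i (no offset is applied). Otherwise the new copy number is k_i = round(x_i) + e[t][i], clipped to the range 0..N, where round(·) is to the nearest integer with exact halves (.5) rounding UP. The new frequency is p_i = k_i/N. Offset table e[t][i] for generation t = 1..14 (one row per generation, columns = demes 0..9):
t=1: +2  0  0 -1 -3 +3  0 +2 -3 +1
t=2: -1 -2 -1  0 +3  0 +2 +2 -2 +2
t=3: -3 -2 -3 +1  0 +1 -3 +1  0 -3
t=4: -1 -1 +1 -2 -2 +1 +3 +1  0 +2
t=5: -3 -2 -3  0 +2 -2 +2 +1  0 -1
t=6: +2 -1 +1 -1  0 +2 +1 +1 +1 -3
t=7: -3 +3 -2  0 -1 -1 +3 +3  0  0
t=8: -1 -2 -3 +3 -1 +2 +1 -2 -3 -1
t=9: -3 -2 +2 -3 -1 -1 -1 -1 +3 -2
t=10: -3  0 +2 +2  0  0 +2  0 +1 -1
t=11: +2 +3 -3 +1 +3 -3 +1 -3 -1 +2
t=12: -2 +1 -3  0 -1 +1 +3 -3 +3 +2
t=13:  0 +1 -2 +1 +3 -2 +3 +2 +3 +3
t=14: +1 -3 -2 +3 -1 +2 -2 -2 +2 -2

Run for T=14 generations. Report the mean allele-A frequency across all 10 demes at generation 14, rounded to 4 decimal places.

0.2426

t=0: k=[47 47 47 0 0 0 0 0 0 0]
t=1: x=[47.0000 47.0000 43.5458 3.1774 0.0000 0.0000 0.0000 0.0000 0.0000 0.0000] k=[47 47 44 2 0 0 0 0 0 0]
t=2: x=[47.0000 46.7753 41.0008 4.6412 0.1369 0.0000 0.0000 0.0000 0.0000 0.0000] k=[47 45 40 5 3 0 0 0 0 0]
t=3: x=[46.8479 44.6426 37.5089 7.0821 2.8689 0.2084 0.0000 0.0000 0.0000 0.0000] k=[44 43 35 8 3 1 0 0 0 0]
t=4: x=[43.6819 42.2268 33.1635 9.2589 3.1435 1.0618 0.0705 0.0000 0.0000 0.0000] k=[43 41 34 7 1 2 3 0 0 0]
t=5: x=[42.5342 40.2680 32.0709 8.2135 1.4579 1.9851 2.7372 0.2144 0.0000 0.0000] k=[40 38 29 8 3 0 5 1 0 0]
t=6: x=[39.3403 36.9857 27.5650 8.8483 3.0749 0.5557 4.3965 1.2349 0.0725 0.0000] k=[41 36 29 8 3 3 5 2 1 0]
t=7: x=[40.1780 35.2730 27.4236 8.8483 3.2808 3.1171 4.6781 2.1831 1.0348 0.0735] k=[37 38 25 9 2 2 8 5 1 0]
t=8: x=[36.4012 36.4762 24.1748 9.3469 2.4376 2.4021 7.4116 5.0229 1.2519 0.0735] k=[35 34 21 12 1 4 8 3 0 0]
t=9: x=[34.1670 32.4884 20.6708 11.5315 1.9379 4.0410 7.4116 3.2017 0.2174 0.0000] k=[31 30 23 9 1 3 6 2 3 0]
t=10: x=[30.0369 28.8298 21.8956 9.1415 1.6636 3.0476 5.5426 2.3971 2.8110 0.2205] k=[27 29 24 11 2 3 8 2 4 0]
t=11: x=[26.1781 27.7437 22.8239 10.9626 2.6434 3.2562 7.2709 2.6110 3.6974 0.2939] k=[28 31 20 12 6 0 8 0 3 2]
t=12: x=[27.2623 29.2774 19.6081 11.8064 5.8835 0.9725 6.9193 0.7860 2.8110 2.1687] k=[25 30 17 12 5 2 10 0 6 4]
t=13: x=[24.3737 27.9769 16.9870 11.5315 5.1757 2.7497 8.7876 1.1431 5.6105 4.3279] k=[24 29 15 13 8 1 12 3 9 7]
t=14: x=[23.3706 26.8935 15.2940 12.4449 7.7141 2.2432 10.6549 4.1279 8.6849 7.4405] k=[24 24 13 15 7 4 9 2 11 5]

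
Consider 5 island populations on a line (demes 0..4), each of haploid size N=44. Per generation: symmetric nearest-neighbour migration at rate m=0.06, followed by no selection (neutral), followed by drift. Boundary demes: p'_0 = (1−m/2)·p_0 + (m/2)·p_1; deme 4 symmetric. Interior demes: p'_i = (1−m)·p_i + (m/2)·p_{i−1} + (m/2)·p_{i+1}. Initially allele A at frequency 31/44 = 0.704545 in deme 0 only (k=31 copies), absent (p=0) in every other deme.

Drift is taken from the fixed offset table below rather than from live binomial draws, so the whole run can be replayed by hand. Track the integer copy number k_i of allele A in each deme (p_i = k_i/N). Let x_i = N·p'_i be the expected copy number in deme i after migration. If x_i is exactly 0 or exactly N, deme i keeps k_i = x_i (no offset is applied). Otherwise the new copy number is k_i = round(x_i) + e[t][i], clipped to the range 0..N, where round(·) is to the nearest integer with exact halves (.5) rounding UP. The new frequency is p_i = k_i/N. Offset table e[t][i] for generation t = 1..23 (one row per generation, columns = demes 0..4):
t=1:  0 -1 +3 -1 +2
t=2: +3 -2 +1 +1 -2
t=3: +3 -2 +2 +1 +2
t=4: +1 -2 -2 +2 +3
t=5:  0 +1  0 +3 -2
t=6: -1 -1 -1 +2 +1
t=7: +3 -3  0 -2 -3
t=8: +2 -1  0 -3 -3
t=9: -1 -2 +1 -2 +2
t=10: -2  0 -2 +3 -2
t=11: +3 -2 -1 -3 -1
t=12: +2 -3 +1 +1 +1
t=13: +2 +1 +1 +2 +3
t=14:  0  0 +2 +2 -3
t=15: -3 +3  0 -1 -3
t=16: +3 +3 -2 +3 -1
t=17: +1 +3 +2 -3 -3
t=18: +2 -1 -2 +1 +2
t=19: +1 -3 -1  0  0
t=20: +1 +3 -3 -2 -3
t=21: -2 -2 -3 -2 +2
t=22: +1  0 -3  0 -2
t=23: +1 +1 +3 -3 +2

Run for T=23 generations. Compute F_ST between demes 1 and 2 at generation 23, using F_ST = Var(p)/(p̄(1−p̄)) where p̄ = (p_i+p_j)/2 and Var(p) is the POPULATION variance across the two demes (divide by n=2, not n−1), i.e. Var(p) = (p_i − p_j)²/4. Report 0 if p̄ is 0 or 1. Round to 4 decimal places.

0.0618

t=0: k=[31 0 0 0 0]
t=1: x=[30.0700 0.9300 0.0000 0.0000 0.0000] k=[30 0 0 0 0]
t=2: x=[29.1000 0.9000 0.0000 0.0000 0.0000] k=[32 0 0 0 0]
t=3: x=[31.0400 0.9600 0.0000 0.0000 0.0000] k=[34 0 0 0 0]
t=4: x=[32.9800 1.0200 0.0000 0.0000 0.0000] k=[34 0 0 0 0]
t=5: x=[32.9800 1.0200 0.0000 0.0000 0.0000] k=[33 2 0 0 0]
t=6: x=[32.0700 2.8700 0.0600 0.0000 0.0000] k=[31 2 0 0 0]
t=7: x=[30.1300 2.8100 0.0600 0.0000 0.0000] k=[33 0 0 0 0]
t=8: x=[32.0100 0.9900 0.0000 0.0000 0.0000] k=[34 0 0 0 0]
t=9: x=[32.9800 1.0200 0.0000 0.0000 0.0000] k=[32 0 0 0 0]
t=10: x=[31.0400 0.9600 0.0000 0.0000 0.0000] k=[29 1 0 0 0]
t=11: x=[28.1600 1.8100 0.0300 0.0000 0.0000] k=[31 0 0 0 0]
t=12: x=[30.0700 0.9300 0.0000 0.0000 0.0000] k=[32 0 0 0 0]
t=13: x=[31.0400 0.9600 0.0000 0.0000 0.0000] k=[33 2 0 0 0]
t=14: x=[32.0700 2.8700 0.0600 0.0000 0.0000] k=[32 3 2 0 0]
t=15: x=[31.1300 3.8400 1.9700 0.0600 0.0000] k=[28 7 2 0 0]
t=16: x=[27.3700 7.4800 2.0900 0.0600 0.0000] k=[30 10 0 3 0]
t=17: x=[29.4000 10.3000 0.3900 2.8200 0.0900] k=[30 13 2 0 0]
t=18: x=[29.4900 13.1800 2.2700 0.0600 0.0000] k=[31 12 0 1 0]
t=19: x=[30.4300 12.2100 0.3900 0.9400 0.0300] k=[31 9 0 1 0]
t=20: x=[30.3400 9.3900 0.3000 0.9400 0.0300] k=[31 12 0 0 0]
t=21: x=[30.4300 12.2100 0.3600 0.0000 0.0000] k=[28 10 0 0 0]
t=22: x=[27.4600 10.2400 0.3000 0.0000 0.0000] k=[28 10 0 0 0]
t=23: x=[27.4600 10.2400 0.3000 0.0000 0.0000] k=[28 11 3 0 0]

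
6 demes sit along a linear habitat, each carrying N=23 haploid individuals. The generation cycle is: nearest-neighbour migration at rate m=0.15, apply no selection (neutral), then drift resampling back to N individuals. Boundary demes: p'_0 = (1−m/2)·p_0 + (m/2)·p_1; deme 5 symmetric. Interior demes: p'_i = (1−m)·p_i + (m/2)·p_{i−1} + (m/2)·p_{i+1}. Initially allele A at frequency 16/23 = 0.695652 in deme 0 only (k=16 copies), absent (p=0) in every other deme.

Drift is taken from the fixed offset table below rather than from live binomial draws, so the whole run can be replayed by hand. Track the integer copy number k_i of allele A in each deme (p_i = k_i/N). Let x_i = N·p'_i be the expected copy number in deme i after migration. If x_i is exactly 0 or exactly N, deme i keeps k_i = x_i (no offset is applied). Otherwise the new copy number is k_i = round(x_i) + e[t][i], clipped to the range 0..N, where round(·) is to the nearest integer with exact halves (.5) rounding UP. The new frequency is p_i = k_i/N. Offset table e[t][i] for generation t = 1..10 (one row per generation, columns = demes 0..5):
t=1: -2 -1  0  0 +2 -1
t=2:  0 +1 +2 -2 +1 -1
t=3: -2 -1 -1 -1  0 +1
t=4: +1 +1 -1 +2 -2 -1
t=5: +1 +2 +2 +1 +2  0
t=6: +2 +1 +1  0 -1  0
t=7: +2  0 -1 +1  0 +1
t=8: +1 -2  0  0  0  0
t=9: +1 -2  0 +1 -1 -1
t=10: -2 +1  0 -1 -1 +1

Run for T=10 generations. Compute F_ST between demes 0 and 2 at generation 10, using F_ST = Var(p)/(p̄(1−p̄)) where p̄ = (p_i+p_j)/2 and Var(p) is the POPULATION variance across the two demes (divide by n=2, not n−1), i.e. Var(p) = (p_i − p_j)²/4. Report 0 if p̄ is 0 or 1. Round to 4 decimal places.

0.1888

t=0: k=[16 0 0 0 0 0]
t=1: x=[14.8000 1.2000 0.0000 0.0000 0.0000 0.0000] k=[13 0 0 0 0 0]
t=2: x=[12.0250 0.9750 0.0000 0.0000 0.0000 0.0000] k=[12 2 0 0 0 0]
t=3: x=[11.2500 2.6000 0.1500 0.0000 0.0000 0.0000] k=[9 2 0 0 0 0]
t=4: x=[8.4750 2.3750 0.1500 0.0000 0.0000 0.0000] k=[9 3 0 0 0 0]
t=5: x=[8.5500 3.2250 0.2250 0.0000 0.0000 0.0000] k=[10 5 2 0 0 0]
t=6: x=[9.6250 5.1500 2.0750 0.1500 0.0000 0.0000] k=[12 6 3 0 0 0]
t=7: x=[11.5500 6.2250 3.0000 0.2250 0.0000 0.0000] k=[14 6 2 1 0 0]
t=8: x=[13.4000 6.3000 2.2250 1.0000 0.0750 0.0000] k=[14 4 2 1 0 0]
t=9: x=[13.2500 4.6000 2.0750 1.0000 0.0750 0.0000] k=[14 3 2 2 0 0]
t=10: x=[13.1750 3.7500 2.0750 1.8500 0.1500 0.0000] k=[11 5 2 1 0 0]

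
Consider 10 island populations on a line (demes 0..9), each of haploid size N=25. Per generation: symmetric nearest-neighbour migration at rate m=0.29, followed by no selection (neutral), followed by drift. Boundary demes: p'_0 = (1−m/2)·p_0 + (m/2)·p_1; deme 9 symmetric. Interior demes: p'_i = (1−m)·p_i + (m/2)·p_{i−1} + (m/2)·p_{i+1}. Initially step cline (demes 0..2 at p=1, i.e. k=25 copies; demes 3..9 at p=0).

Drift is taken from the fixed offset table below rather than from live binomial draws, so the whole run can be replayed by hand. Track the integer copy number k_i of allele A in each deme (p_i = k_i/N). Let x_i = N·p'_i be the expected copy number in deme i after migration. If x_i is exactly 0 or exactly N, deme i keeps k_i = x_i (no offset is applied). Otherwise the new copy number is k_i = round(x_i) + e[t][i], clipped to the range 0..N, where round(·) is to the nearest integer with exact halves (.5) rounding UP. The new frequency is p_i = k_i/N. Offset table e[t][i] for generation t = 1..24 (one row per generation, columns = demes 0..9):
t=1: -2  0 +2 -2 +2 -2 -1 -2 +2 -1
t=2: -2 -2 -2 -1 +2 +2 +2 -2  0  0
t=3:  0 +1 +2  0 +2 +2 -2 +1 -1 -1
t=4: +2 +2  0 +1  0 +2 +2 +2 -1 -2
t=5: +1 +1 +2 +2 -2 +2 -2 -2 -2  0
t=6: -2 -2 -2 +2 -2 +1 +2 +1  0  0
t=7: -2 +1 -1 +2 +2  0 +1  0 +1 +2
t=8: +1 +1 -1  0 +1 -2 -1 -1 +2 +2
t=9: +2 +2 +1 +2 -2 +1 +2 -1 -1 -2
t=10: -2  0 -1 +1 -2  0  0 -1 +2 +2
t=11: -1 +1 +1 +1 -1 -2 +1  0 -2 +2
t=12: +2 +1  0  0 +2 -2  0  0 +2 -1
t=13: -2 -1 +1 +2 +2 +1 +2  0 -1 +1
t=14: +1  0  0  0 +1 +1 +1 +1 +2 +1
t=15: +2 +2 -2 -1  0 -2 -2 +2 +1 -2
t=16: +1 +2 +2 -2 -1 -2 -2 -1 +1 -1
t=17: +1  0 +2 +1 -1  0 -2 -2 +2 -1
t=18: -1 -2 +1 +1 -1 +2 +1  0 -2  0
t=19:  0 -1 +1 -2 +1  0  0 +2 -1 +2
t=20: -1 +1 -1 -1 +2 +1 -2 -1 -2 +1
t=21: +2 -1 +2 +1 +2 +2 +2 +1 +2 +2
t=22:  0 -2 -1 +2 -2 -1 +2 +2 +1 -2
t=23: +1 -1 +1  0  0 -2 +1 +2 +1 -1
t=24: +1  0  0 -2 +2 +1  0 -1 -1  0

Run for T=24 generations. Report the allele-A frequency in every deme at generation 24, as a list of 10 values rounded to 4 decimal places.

[1.0000, 0.8400, 0.8000, 0.6400, 0.6000, 0.3600, 0.3200, 0.2400, 0.1600, 0.0800]

t=0: k=[25 25 25 0 0 0 0 0 0 0]
t=1: x=[25.0000 25.0000 21.3750 3.6250 0.0000 0.0000 0.0000 0.0000 0.0000 0.0000] k=[25 25 23 2 0 0 0 0 0 0]
t=2: x=[25.0000 24.7100 20.2450 4.7550 0.2900 0.0000 0.0000 0.0000 0.0000 0.0000] k=[25 23 18 4 2 0 0 0 0 0]
t=3: x=[24.7100 22.5650 16.6950 5.7400 2.0000 0.2900 0.0000 0.0000 0.0000 0.0000] k=[25 24 19 6 4 2 0 0 0 0]
t=4: x=[24.8550 23.4200 17.8400 7.5950 4.0000 2.0000 0.2900 0.0000 0.0000 0.0000] k=[25 25 18 9 4 4 2 0 0 0]
t=5: x=[25.0000 23.9850 17.7100 9.5800 4.7250 3.7100 2.0000 0.2900 0.0000 0.0000] k=[25 25 20 12 3 6 0 0 0 0]
t=6: x=[25.0000 24.2750 19.5650 11.8550 4.7400 4.6950 0.8700 0.0000 0.0000 0.0000] k=[25 22 18 14 3 6 3 0 0 0]
t=7: x=[24.5650 21.8550 18.0000 12.9850 5.0300 5.1300 3.0000 0.4350 0.0000 0.0000] k=[23 23 17 15 7 5 4 0 0 0]
t=8: x=[23.0000 22.1300 17.5800 14.1300 7.8700 5.1450 3.5650 0.5800 0.0000 0.0000] k=[24 23 17 14 9 3 3 0 0 0]
t=9: x=[23.8550 22.2750 17.4350 13.7100 8.8550 3.8700 2.5650 0.4350 0.0000 0.0000] k=[25 24 18 16 7 5 5 0 0 0]
t=10: x=[24.8550 23.2750 18.5800 14.9850 8.0150 5.2900 4.2750 0.7250 0.0000 0.0000] k=[23 23 18 16 6 5 4 0 0 0]
t=11: x=[23.0000 22.2750 18.4350 14.8400 7.3050 5.0000 3.5650 0.5800 0.0000 0.0000] k=[22 23 19 16 6 3 5 1 0 0]
t=12: x=[22.1450 22.2750 19.1450 14.9850 7.0150 3.7250 4.1300 1.4350 0.1450 0.0000] k=[24 23 19 15 9 2 4 1 2 0]
t=13: x=[23.8550 22.5650 19.0000 14.7100 8.8550 3.3050 3.2750 1.5800 1.5650 0.2900] k=[22 22 20 17 11 4 5 2 1 1]
t=14: x=[22.0000 21.7100 19.8550 16.5650 10.8550 5.1600 4.4200 2.2900 1.1450 1.0000] k=[23 22 20 17 12 6 5 3 3 2]
t=15: x=[22.8550 21.8550 19.8550 16.7100 11.8550 6.7250 4.8550 3.2900 2.8550 2.1450] k=[25 24 18 16 12 5 3 5 4 0]
t=16: x=[24.8550 23.2750 18.5800 15.7100 11.5650 5.7250 3.5800 4.5650 3.5650 0.5800] k=[25 25 21 14 11 4 2 4 5 0]
t=17: x=[25.0000 24.4200 20.5650 14.5800 10.4200 4.7250 2.5800 3.8550 4.1300 0.7250] k=[25 24 23 16 9 5 1 2 6 0]
t=18: x=[24.8550 24.0000 22.1300 16.0000 9.4350 5.0000 1.7250 2.4350 4.5500 0.8700] k=[24 22 23 17 8 7 3 2 3 1]
t=19: x=[23.7100 22.4350 21.9850 16.5650 9.1600 6.5650 3.4350 2.2900 2.5650 1.2900] k=[24 21 23 15 10 7 3 4 2 3]
t=20: x=[23.5650 21.7250 21.5500 15.4350 10.2900 6.8550 3.7250 3.5650 2.4350 2.8550] k=[23 23 21 14 12 8 2 3 0 4]
t=21: x=[23.0000 22.7100 20.2750 14.7250 11.7100 7.7100 3.0150 2.4200 1.0150 3.4200] k=[25 22 22 16 14 10 5 3 3 5]
t=22: x=[24.5650 22.4350 21.1300 16.5800 13.7100 9.8550 5.4350 3.2900 3.2900 4.7100] k=[25 20 20 19 12 9 7 5 4 3]
t=23: x=[24.2750 20.7250 19.8550 18.1300 12.5800 9.1450 7.0000 5.1450 4.0000 3.1450] k=[25 20 21 18 13 7 8 7 5 2]
t=24: x=[24.2750 20.8700 20.4200 17.7100 12.8550 8.0150 7.7100 6.8550 4.8550 2.4350] k=[25 21 20 16 15 9 8 6 4 2]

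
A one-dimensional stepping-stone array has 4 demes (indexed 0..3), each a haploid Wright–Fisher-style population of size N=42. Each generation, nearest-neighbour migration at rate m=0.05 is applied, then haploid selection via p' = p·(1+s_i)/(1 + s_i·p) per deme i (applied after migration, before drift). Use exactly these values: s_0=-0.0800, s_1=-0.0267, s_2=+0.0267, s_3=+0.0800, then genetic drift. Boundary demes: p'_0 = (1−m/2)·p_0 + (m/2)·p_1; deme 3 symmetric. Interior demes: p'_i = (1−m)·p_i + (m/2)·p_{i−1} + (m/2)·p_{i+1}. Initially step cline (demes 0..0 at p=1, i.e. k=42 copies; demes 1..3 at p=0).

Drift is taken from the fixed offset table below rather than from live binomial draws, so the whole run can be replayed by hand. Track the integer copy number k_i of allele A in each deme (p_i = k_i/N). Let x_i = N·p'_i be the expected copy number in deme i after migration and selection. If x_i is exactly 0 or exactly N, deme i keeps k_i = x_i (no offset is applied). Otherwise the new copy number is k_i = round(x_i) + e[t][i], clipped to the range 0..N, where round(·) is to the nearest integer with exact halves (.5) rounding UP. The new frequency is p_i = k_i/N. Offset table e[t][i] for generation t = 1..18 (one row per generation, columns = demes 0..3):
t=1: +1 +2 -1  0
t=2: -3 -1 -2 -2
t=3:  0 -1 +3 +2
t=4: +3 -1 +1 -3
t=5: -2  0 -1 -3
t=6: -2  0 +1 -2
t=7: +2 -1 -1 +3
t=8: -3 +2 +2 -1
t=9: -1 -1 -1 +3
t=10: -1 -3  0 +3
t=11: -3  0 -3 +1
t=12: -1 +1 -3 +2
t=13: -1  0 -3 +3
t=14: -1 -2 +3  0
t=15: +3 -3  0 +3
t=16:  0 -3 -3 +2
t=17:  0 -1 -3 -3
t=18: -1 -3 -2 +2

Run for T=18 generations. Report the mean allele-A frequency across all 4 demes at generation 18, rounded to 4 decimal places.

t=0: k=[42 0 0 0]
t=1: x=[40.8612 1.0226 0.0000 0.0000] k=[42 3 0 0]
t=2: x=[40.9424 3.8053 0.0770 0.0000] k=[38 3 0 0]
t=3: x=[36.7540 3.7075 0.0770 0.0000] k=[37 3 3 0]
t=4: x=[35.7174 3.7564 2.9975 0.0810] k=[39 3 4 0]
t=5: x=[37.7948 3.8298 3.9687 0.1080] k=[36 4 3 0]
t=6: x=[34.7113 4.6617 3.0231 0.0810] k=[33 5 4 0]
t=7: x=[31.6641 5.5435 4.0198 0.1080] k=[34 5 3 3]
t=8: x=[32.6846 5.5435 3.1254 3.2216] k=[30 8 5 2]
t=9: x=[28.7042 8.2934 5.1172 2.2322] k=[28 7 4 5]
t=10: x=[26.6729 7.2856 4.1985 5.3226] k=[26 4 4 8]
t=11: x=[24.6068 4.4414 4.1985 8.4055] k=[22 4 1 9]
t=12: x=[20.6746 4.2701 1.3080 9.3473] k=[20 5 0 11]
t=13: x=[18.7561 5.1269 0.4106 11.3511] k=[18 5 0 14]
t=14: x=[16.8275 5.0779 0.4875 14.3684] k=[16 3 3 14]
t=15: x=[14.8648 3.2431 3.3555 14.4454] k=[18 0 3 17]
t=16: x=[16.7044 0.5112 3.3555 17.4292] k=[17 0 0 19]
t=17: x=[15.7461 0.4138 0.4875 19.3251] k=[16 0 0 16]
t=18: x=[14.7915 0.3894 0.4106 16.3618] k=[14 0 0 18]

0.1905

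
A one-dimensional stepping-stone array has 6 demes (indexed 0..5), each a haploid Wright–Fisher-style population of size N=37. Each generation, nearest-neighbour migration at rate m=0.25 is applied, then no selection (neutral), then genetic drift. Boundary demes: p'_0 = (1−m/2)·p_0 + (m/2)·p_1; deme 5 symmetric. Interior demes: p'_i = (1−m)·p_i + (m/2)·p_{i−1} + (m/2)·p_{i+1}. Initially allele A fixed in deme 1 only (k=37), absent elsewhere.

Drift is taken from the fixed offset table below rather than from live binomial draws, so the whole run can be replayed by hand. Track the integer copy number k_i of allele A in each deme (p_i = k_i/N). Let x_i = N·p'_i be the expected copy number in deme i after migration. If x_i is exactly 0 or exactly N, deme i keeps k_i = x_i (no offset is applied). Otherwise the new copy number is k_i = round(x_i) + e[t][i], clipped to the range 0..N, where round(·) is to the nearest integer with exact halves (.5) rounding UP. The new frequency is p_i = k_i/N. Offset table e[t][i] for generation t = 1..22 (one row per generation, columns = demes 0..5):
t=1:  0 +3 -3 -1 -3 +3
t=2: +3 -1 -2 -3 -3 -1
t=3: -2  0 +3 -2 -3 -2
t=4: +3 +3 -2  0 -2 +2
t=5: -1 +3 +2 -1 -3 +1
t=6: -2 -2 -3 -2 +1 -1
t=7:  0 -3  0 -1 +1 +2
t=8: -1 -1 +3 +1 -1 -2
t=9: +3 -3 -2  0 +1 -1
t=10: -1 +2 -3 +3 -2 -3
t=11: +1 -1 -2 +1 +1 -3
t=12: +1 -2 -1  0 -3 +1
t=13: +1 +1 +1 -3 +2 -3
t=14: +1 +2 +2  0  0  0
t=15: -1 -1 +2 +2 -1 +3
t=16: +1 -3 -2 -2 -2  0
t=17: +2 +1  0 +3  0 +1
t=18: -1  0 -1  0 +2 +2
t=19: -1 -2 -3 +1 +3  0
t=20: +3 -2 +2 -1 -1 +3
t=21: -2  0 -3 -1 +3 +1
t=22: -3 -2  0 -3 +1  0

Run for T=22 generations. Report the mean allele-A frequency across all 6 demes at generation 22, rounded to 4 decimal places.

t=0: k=[0 37 0 0 0 0]
t=1: x=[4.6250 27.7500 4.6250 0.0000 0.0000 0.0000] k=[5 31 2 0 0 0]
t=2: x=[8.2500 24.1250 5.3750 0.2500 0.0000 0.0000] k=[11 23 3 0 0 0]
t=3: x=[12.5000 19.0000 5.1250 0.3750 0.0000 0.0000] k=[11 19 8 0 0 0]
t=4: x=[12.0000 16.6250 8.3750 1.0000 0.0000 0.0000] k=[15 20 6 1 0 0]
t=5: x=[15.6250 17.6250 7.1250 1.5000 0.1250 0.0000] k=[15 21 9 1 0 0]
t=6: x=[15.7500 18.7500 9.5000 1.8750 0.1250 0.0000] k=[14 17 7 0 1 0]
t=7: x=[14.3750 15.3750 7.3750 1.0000 0.7500 0.1250] k=[14 12 7 0 2 2]
t=8: x=[13.7500 11.6250 6.7500 1.1250 1.7500 2.0000] k=[13 11 10 2 1 0]
t=9: x=[12.7500 11.1250 9.1250 2.8750 1.0000 0.1250] k=[16 8 7 3 2 0]
t=10: x=[15.0000 8.8750 6.6250 3.3750 1.8750 0.2500] k=[14 11 4 6 0 0]
t=11: x=[13.6250 10.5000 5.1250 5.0000 0.7500 0.0000] k=[15 10 3 6 2 0]
t=12: x=[14.3750 9.7500 4.2500 5.1250 2.2500 0.2500] k=[15 8 3 5 0 1]
t=13: x=[14.1250 8.2500 3.8750 4.1250 0.7500 0.8750] k=[15 9 5 1 3 0]
t=14: x=[14.2500 9.2500 5.0000 1.7500 2.3750 0.3750] k=[15 11 7 2 2 0]
t=15: x=[14.5000 11.0000 6.8750 2.6250 1.7500 0.2500] k=[14 10 9 5 1 3]
t=16: x=[13.5000 10.3750 8.6250 5.0000 1.7500 2.7500] k=[15 7 7 3 0 3]
t=17: x=[14.0000 8.0000 6.5000 3.1250 0.7500 2.6250] k=[16 9 7 6 1 4]
t=18: x=[15.1250 9.6250 7.1250 5.5000 2.0000 3.6250] k=[14 10 6 6 4 6]
t=19: x=[13.5000 10.0000 6.5000 5.7500 4.5000 5.7500] k=[13 8 4 7 8 6]
t=20: x=[12.3750 8.1250 4.8750 6.7500 7.6250 6.2500] k=[15 6 7 6 7 9]
t=21: x=[13.8750 7.2500 6.7500 6.2500 7.1250 8.7500] k=[12 7 4 5 10 10]
t=22: x=[11.3750 7.2500 4.5000 5.5000 9.3750 10.0000] k=[8 5 5 3 10 10]

0.1847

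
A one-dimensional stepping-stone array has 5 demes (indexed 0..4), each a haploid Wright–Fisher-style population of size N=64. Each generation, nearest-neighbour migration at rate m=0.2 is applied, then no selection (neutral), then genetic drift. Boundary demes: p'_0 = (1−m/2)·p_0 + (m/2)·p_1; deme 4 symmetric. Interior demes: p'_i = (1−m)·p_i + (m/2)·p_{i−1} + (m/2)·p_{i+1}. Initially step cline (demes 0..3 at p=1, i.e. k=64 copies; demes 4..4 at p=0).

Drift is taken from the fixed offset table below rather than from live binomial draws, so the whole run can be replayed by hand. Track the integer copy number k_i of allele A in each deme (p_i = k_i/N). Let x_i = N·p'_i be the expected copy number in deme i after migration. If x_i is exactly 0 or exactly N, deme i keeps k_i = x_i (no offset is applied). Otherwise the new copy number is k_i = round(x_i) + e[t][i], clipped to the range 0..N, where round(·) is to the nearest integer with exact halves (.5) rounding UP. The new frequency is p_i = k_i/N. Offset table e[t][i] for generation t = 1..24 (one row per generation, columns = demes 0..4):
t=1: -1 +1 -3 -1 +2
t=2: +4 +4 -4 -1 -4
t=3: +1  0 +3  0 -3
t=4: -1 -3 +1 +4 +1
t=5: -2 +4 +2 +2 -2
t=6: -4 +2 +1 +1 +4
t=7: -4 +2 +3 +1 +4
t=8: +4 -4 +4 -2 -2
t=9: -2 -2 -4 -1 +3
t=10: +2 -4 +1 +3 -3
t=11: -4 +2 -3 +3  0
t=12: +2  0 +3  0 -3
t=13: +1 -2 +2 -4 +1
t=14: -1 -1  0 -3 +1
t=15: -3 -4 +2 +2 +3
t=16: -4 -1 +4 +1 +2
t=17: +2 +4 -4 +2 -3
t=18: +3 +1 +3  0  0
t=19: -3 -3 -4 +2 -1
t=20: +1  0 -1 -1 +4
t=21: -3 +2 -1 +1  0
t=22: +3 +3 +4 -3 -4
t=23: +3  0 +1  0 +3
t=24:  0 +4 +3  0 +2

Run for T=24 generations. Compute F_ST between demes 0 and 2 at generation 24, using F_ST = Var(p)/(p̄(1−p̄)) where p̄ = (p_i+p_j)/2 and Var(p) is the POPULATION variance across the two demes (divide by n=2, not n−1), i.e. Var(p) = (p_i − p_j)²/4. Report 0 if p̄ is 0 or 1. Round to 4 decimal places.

t=0: k=[64 64 64 64 0]
t=1: x=[64.0000 64.0000 64.0000 57.6000 6.4000] k=[64 64 64 57 8]
t=2: x=[64.0000 64.0000 63.3000 52.8000 12.9000] k=[64 64 59 52 9]
t=3: x=[64.0000 63.5000 58.8000 48.4000 13.3000] k=[64 64 62 48 10]
t=4: x=[64.0000 63.8000 60.8000 45.6000 13.8000] k=[64 61 62 50 15]
t=5: x=[63.7000 61.4000 60.7000 47.7000 18.5000] k=[62 64 63 50 17]
t=6: x=[62.2000 63.7000 61.8000 48.0000 20.3000] k=[58 64 63 49 24]
t=7: x=[58.6000 63.3000 61.7000 47.9000 26.5000] k=[55 64 64 49 31]
t=8: x=[55.9000 63.1000 62.5000 48.7000 32.8000] k=[60 59 64 47 31]
t=9: x=[59.9000 59.6000 61.8000 47.1000 32.6000] k=[58 58 58 46 36]
t=10: x=[58.0000 58.0000 56.8000 46.2000 37.0000] k=[60 54 58 49 34]
t=11: x=[59.4000 55.0000 56.7000 48.4000 35.5000] k=[55 57 54 51 36]
t=12: x=[55.2000 56.5000 54.0000 49.8000 37.5000] k=[57 57 57 50 35]
t=13: x=[57.0000 57.0000 56.3000 49.2000 36.5000] k=[58 55 58 45 38]
t=14: x=[57.7000 55.6000 56.4000 45.6000 38.7000] k=[57 55 56 43 40]
t=15: x=[56.8000 55.3000 54.6000 44.0000 40.3000] k=[54 51 57 46 43]
t=16: x=[53.7000 51.9000 55.3000 46.8000 43.3000] k=[50 51 59 48 45]
t=17: x=[50.1000 51.7000 57.1000 48.8000 45.3000] k=[52 56 53 51 42]
t=18: x=[52.4000 55.3000 53.1000 50.3000 42.9000] k=[55 56 56 50 43]
t=19: x=[55.1000 55.9000 55.4000 49.9000 43.7000] k=[52 53 51 52 43]
t=20: x=[52.1000 52.7000 51.3000 51.0000 43.9000] k=[53 53 50 50 48]
t=21: x=[53.0000 52.7000 50.3000 49.8000 48.2000] k=[50 55 49 51 48]
t=22: x=[50.5000 53.9000 49.8000 50.5000 48.3000] k=[54 57 54 48 44]
t=23: x=[54.3000 56.4000 53.7000 48.2000 44.4000] k=[57 56 55 48 47]
t=24: x=[56.9000 56.0000 54.4000 48.6000 47.1000] k=[57 60 57 49 49]

0.0000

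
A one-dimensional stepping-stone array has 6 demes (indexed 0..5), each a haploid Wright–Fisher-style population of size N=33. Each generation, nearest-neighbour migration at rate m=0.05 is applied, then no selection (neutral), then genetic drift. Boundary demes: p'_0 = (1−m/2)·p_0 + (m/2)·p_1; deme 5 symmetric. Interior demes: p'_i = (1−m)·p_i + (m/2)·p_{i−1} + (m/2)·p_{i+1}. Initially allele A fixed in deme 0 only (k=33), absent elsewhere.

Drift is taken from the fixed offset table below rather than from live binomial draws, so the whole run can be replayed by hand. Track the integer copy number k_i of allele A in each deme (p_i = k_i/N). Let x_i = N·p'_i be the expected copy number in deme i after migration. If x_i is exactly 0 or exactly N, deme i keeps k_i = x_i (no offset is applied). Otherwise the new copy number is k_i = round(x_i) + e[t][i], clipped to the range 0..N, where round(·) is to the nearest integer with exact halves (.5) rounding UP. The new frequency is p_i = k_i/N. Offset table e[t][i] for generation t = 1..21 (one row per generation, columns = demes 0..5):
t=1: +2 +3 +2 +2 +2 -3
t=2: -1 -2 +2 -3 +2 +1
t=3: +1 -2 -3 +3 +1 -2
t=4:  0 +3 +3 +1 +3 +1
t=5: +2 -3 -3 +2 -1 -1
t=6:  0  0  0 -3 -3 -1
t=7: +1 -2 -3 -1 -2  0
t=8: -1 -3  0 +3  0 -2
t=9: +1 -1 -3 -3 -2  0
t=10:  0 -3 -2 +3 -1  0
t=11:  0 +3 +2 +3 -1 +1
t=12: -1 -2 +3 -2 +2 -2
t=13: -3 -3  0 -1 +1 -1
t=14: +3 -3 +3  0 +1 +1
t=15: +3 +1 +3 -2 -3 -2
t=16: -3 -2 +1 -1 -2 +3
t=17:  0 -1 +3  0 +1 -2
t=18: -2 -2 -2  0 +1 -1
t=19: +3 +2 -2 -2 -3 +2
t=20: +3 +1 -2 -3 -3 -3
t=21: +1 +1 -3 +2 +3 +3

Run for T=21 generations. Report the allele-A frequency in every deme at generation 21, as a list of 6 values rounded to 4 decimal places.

t=0: k=[33 0 0 0 0 0]
t=1: x=[32.1750 0.8250 0.0000 0.0000 0.0000 0.0000] k=[33 4 0 0 0 0]
t=2: x=[32.2750 4.6250 0.1000 0.0000 0.0000 0.0000] k=[31 3 2 0 0 0]
t=3: x=[30.3000 3.6750 1.9750 0.0500 0.0000 0.0000] k=[31 2 0 3 0 0]
t=4: x=[30.2750 2.6750 0.1250 2.8500 0.0750 0.0000] k=[30 6 3 4 3 0]
t=5: x=[29.4000 6.5250 3.1000 3.9500 2.9500 0.0750] k=[31 4 0 6 2 0]
t=6: x=[30.3250 4.5750 0.2500 5.7500 2.0500 0.0500] k=[30 5 0 3 0 0]
t=7: x=[29.3750 5.5000 0.2000 2.8500 0.0750 0.0000] k=[30 4 0 2 0 0]
t=8: x=[29.3500 4.5500 0.1500 1.9000 0.0500 0.0000] k=[28 2 0 5 0 0]
t=9: x=[27.3500 2.6000 0.1750 4.7500 0.1250 0.0000] k=[28 2 0 2 0 0]
t=10: x=[27.3500 2.6000 0.1000 1.9000 0.0500 0.0000] k=[27 0 0 5 0 0]
t=11: x=[26.3250 0.6750 0.1250 4.7500 0.1250 0.0000] k=[26 4 2 8 0 0]
t=12: x=[25.4500 4.5000 2.2000 7.6500 0.2000 0.0000] k=[24 3 5 6 2 0]
t=13: x=[23.4750 3.5750 4.9750 5.8750 2.0500 0.0500] k=[20 1 5 5 3 0]
t=14: x=[19.5250 1.5750 4.9000 4.9500 2.9750 0.0750] k=[23 0 8 5 4 1]
t=15: x=[22.4250 0.7750 7.7250 5.0500 3.9500 1.0750] k=[25 2 11 3 1 0]
t=16: x=[24.4250 2.8000 10.5750 3.1500 1.0250 0.0250] k=[21 1 12 2 0 3]
t=17: x=[20.5000 1.7750 11.4750 2.2000 0.1250 2.9250] k=[21 1 14 2 1 1]
t=18: x=[20.5000 1.8250 13.3750 2.2750 1.0250 1.0000] k=[19 0 11 2 2 0]
t=19: x=[18.5250 0.7500 10.5000 2.2250 1.9500 0.0500] k=[22 3 9 0 0 2]
t=20: x=[21.5250 3.6250 8.6250 0.2250 0.0500 1.9500] k=[25 5 7 0 0 0]
t=21: x=[24.5000 5.5500 6.7750 0.1750 0.0000 0.0000] k=[26 7 4 2 0 0]

[0.7879, 0.2121, 0.1212, 0.0606, 0.0000, 0.0000]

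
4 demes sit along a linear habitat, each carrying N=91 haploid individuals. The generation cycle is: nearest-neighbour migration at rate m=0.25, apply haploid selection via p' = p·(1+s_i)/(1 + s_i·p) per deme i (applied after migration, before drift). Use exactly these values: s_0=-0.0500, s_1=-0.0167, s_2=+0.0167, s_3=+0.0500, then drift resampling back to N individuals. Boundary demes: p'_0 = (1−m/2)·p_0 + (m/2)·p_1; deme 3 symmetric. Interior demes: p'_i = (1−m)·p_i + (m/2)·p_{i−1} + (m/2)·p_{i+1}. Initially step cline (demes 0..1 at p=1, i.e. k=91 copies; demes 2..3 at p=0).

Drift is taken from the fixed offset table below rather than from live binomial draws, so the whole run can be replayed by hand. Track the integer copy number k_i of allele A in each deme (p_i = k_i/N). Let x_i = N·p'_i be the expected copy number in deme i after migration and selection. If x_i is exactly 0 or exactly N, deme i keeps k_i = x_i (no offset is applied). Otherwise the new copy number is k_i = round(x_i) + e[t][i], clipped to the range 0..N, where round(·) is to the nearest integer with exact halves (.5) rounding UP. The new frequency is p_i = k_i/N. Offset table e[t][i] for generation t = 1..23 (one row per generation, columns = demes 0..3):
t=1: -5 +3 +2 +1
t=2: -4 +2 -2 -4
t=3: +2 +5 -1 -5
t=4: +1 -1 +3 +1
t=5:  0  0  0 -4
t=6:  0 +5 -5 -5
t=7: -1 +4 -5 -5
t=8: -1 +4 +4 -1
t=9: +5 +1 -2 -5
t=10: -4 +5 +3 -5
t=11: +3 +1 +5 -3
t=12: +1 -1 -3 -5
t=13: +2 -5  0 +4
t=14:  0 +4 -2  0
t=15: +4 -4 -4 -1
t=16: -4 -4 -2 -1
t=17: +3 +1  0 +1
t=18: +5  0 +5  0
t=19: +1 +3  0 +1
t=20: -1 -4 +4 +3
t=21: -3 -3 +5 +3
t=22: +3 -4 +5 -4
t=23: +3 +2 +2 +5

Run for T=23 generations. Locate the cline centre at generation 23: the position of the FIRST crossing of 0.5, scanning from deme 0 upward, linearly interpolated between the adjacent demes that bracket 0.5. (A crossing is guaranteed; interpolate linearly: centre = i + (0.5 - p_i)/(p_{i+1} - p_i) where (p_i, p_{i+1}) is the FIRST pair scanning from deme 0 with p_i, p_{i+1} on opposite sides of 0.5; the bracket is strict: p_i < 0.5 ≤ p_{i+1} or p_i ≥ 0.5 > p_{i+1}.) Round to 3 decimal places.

t=0: k=[91 91 0 0]
t=1: x=[91.0000 79.4563 11.5409 0.0000] k=[91 82 14 0]
t=2: x=[89.8166 74.3976 21.0165 1.8357] k=[86 76 19 0]
t=3: x=[84.4447 69.8529 24.0418 2.4905] k=[86 75 23 0]
t=4: x=[84.3141 69.6006 26.9380 3.0140] k=[85 69 30 4]
t=5: x=[82.6177 65.8194 31.9676 7.5823] k=[83 66 32 4]
t=6: x=[80.4042 63.5533 33.0980 7.8427] k=[80 69 28 3]
t=7: x=[78.0663 64.9379 30.3340 6.4097] k=[77 69 25 1]
t=8: x=[75.3463 64.1826 27.8189 4.1908] k=[74 68 32 3]
t=9: x=[72.5057 63.9308 33.2236 6.9310] k=[78 65 31 2]
t=10: x=[75.7344 62.0435 31.9676 5.8881] k=[72 67 35 1]
t=11: x=[70.5740 63.3016 35.1064 5.4966] k=[74 64 40 2]
t=12: x=[71.9901 61.9178 38.6177 7.0613] k=[73 61 36 2]
t=13: x=[70.7026 59.0266 35.2319 6.5400] k=[73 54 35 11]
t=14: x=[69.8024 53.6297 34.7300 14.5878] k=[70 58 33 15]
t=15: x=[67.6200 56.0130 34.2279 17.9424] k=[72 52 30 17]
t=16: x=[68.6464 51.3737 31.4651 19.3581] k=[65 47 29 18]
t=17: x=[61.7412 46.6172 30.2083 20.1295] k=[65 48 30 21]
t=18: x=[61.8686 47.4928 31.4651 22.9522] k=[67 47 36 23]
t=19: x=[63.5263 47.7430 36.1101 25.5111] k=[65 51 36 27]
t=20: x=[62.2509 50.4968 37.1134 29.0818] k=[61 46 41 32]
t=21: x=[58.0547 46.8673 40.8726 34.1595] k=[55 44 46 37]
t=22: x=[52.4903 45.2419 45.0017 39.2099] k=[55 41 50 35]
t=23: x=[52.1122 43.4925 47.3763 37.9498] k=[55 45 49 43]

0.950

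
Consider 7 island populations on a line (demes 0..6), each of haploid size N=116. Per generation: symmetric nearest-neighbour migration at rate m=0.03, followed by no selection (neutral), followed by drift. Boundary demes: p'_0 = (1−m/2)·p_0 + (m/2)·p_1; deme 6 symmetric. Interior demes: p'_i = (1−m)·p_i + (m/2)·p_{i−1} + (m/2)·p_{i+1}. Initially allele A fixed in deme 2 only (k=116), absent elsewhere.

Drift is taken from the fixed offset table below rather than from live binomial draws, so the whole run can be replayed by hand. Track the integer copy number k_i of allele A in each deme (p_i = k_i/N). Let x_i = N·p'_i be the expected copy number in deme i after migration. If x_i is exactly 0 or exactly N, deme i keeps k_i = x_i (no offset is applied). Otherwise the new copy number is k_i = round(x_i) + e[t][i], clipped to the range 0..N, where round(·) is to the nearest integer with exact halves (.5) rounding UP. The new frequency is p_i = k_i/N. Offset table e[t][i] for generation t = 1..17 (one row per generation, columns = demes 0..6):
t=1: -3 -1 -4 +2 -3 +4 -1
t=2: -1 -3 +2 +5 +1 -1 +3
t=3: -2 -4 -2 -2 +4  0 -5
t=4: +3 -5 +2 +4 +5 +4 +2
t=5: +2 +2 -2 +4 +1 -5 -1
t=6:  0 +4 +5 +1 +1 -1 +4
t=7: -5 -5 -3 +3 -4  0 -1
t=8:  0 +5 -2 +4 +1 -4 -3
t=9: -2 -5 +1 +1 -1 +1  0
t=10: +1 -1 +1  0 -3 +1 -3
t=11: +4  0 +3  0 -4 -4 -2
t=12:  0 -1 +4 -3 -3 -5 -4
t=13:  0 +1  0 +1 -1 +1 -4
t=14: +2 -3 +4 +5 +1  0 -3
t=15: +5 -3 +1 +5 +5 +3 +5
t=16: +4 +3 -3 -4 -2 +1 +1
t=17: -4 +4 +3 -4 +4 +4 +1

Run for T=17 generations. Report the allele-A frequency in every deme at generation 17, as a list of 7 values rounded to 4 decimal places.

t=0: k=[0 0 116 0 0 0 0]
t=1: x=[0.0000 1.7400 112.5200 1.7400 0.0000 0.0000 0.0000] k=[0 1 109 4 0 0 0]
t=2: x=[0.0150 2.6050 105.8050 5.5150 0.0600 0.0000 0.0000] k=[0 0 108 11 1 0 0]
t=3: x=[0.0000 1.6200 104.9250 12.3050 1.1350 0.0150 0.0000] k=[0 0 103 10 5 0 0]
t=4: x=[0.0000 1.5450 100.0600 11.3200 5.0000 0.0750 0.0000] k=[0 0 102 15 10 4 0]
t=5: x=[0.0000 1.5300 99.1650 16.2300 9.9850 4.0300 0.0600] k=[0 4 97 20 11 0 0]
t=6: x=[0.0600 5.3350 94.4500 21.0200 10.9700 0.1650 0.0000] k=[0 9 99 22 12 0 0]
t=7: x=[0.1350 10.2150 96.4950 23.0050 11.9700 0.1800 0.0000] k=[0 5 93 26 8 0 0]
t=8: x=[0.0750 6.2450 90.6750 26.7350 8.1500 0.1200 0.0000] k=[0 11 89 31 9 0 0]
t=9: x=[0.1650 12.0050 86.9600 31.5400 9.1950 0.1350 0.0000] k=[0 7 88 33 8 1 0]
t=10: x=[0.1050 8.1100 85.9600 33.4500 8.2700 1.0900 0.0150] k=[1 7 87 33 5 2 0]
t=11: x=[1.0900 8.1100 84.9900 33.3900 5.3750 2.0150 0.0300] k=[5 8 88 33 1 0 0]
t=12: x=[5.0450 9.1550 85.9750 33.3450 1.4650 0.0150 0.0000] k=[5 8 90 30 0 0 0]
t=13: x=[5.0450 9.1850 87.8700 30.4500 0.4500 0.0000 0.0000] k=[5 10 88 31 0 0 0]
t=14: x=[5.0750 11.0950 85.9750 31.3900 0.4650 0.0000 0.0000] k=[7 8 90 36 1 0 0]
t=15: x=[7.0150 9.2150 87.9600 36.2850 1.5100 0.0150 0.0000] k=[12 6 89 41 7 3 0]
t=16: x=[11.9100 7.3350 87.0350 41.2100 7.4500 3.0150 0.0450] k=[16 10 84 37 5 4 1]
t=17: x=[15.9100 11.2000 82.1850 37.2250 5.4650 3.9700 1.0450] k=[12 15 85 33 9 8 2]

[0.1034, 0.1293, 0.7328, 0.2845, 0.0776, 0.0690, 0.0172]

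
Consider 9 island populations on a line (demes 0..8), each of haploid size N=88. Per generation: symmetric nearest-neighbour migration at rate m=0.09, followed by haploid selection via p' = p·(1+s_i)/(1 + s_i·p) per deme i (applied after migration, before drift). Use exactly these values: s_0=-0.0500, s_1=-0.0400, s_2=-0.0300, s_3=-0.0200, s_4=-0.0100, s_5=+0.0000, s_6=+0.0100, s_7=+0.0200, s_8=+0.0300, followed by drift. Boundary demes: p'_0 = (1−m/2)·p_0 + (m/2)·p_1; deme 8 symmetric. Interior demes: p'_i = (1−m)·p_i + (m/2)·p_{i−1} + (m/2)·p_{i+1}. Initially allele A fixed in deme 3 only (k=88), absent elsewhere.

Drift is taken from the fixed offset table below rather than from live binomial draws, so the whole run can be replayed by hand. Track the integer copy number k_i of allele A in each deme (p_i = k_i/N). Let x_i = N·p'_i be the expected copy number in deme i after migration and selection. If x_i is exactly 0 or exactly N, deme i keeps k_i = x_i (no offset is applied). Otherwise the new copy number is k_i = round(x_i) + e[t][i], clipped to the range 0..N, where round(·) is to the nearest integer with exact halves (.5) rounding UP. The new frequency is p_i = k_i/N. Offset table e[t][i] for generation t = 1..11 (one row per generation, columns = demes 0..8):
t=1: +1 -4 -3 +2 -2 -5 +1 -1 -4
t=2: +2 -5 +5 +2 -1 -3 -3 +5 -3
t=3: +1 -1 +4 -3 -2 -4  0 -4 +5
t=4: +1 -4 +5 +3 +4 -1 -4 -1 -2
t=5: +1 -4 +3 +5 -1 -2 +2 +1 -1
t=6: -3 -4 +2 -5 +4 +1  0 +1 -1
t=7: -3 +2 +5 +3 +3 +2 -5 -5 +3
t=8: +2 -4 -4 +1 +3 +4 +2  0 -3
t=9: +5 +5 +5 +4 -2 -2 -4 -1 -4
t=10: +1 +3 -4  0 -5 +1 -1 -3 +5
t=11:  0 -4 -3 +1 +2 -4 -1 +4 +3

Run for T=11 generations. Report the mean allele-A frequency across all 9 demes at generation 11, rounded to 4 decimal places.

t=0: k=[0 0 0 88 0 0 0 0 0]
t=1: x=[0.0000 0.0000 3.8464 79.9332 3.9222 0.0000 0.0000 0.0000 0.0000] k=[0 0 1 82 2 0 0 0 0]
t=2: x=[0.0000 0.0432 4.4690 74.5261 5.4583 0.0900 0.0000 0.0000 0.0000] k=[0 0 9 77 4 0 0 0 0]
t=3: x=[0.0000 0.3889 11.3504 70.3719 7.0396 0.1800 0.0000 0.0000 0.0000] k=[0 0 15 67 5 0 0 0 0]
t=4: x=[0.0000 0.6482 16.2574 61.4973 7.4958 0.2250 0.0000 0.0000 0.0000] k=[0 0 21 64 11 0 0 0 0]
t=5: x=[0.0000 0.9076 21.4914 59.2906 12.7798 0.4950 0.0000 0.0000 0.0000] k=[0 0 24 64 12 0 0 0 0]
t=6: x=[0.0000 1.0373 24.1822 59.4719 13.6835 0.5400 0.0000 0.0000 0.0000] k=[0 0 26 54 18 2 0 0 0]
t=7: x=[0.0000 1.1238 25.5344 50.6865 18.7513 2.6300 0.0909 0.0000 0.0000] k=[0 3 31 54 22 5 0 0 0]
t=8: x=[0.1283 3.9674 30.1683 51.0928 22.5062 5.5400 0.2272 0.0000 0.0000] k=[2 0 26 52 26 10 2 0 0]
t=9: x=[1.8165 1.2103 25.4455 49.2223 26.2644 10.3600 2.2921 0.0918 0.0000] k=[7 6 30 53 24 8 0 0 0]
t=10: x=[6.6335 6.8622 29.3561 50.2251 24.4073 8.3600 0.3636 0.0000 0.0000] k=[8 10 25 50 19 9 0 0 0]
t=11: x=[7.7210 10.2107 24.9026 47.0380 19.7904 9.0450 0.4090 0.0000 0.0000] k=[8 6 22 48 22 5 0 0 0]

0.1402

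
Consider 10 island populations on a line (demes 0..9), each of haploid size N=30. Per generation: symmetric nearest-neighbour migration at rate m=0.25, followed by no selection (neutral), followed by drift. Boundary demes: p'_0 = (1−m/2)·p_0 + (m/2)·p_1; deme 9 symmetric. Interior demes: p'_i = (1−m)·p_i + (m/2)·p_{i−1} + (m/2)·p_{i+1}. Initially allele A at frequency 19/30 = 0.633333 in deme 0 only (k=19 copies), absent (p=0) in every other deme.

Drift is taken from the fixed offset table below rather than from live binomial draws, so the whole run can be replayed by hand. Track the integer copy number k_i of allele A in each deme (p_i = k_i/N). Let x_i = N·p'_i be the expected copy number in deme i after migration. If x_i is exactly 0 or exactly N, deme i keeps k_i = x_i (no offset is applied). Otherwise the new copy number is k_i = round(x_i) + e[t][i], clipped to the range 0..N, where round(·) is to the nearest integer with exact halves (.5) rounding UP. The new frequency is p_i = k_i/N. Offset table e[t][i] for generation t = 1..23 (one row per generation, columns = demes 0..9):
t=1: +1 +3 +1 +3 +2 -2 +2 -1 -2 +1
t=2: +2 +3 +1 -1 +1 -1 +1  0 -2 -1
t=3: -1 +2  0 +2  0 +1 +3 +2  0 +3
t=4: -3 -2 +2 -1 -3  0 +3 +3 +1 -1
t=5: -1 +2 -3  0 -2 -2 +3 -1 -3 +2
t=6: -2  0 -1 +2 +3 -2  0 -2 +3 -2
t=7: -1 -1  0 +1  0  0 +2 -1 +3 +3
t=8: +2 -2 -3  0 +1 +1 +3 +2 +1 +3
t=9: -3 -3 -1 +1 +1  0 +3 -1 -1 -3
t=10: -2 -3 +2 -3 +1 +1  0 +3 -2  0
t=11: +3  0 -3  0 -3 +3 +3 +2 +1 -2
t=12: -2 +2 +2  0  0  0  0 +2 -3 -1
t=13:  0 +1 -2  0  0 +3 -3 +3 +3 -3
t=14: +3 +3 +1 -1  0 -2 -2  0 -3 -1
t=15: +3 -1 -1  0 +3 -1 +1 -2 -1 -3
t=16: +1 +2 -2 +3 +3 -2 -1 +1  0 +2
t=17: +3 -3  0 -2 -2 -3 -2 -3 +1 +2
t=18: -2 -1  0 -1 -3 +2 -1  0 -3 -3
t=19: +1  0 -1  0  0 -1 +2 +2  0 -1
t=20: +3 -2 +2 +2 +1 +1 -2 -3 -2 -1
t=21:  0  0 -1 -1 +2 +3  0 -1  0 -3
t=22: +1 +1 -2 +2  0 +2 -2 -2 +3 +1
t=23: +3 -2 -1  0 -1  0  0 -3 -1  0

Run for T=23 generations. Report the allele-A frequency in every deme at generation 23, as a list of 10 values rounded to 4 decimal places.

t=0: k=[19 0 0 0 0 0 0 0 0 0]
t=1: x=[16.6250 2.3750 0.0000 0.0000 0.0000 0.0000 0.0000 0.0000 0.0000 0.0000] k=[18 5 0 0 0 0 0 0 0 0]
t=2: x=[16.3750 6.0000 0.6250 0.0000 0.0000 0.0000 0.0000 0.0000 0.0000 0.0000] k=[18 9 2 0 0 0 0 0 0 0]
t=3: x=[16.8750 9.2500 2.6250 0.2500 0.0000 0.0000 0.0000 0.0000 0.0000 0.0000] k=[16 11 3 2 0 0 0 0 0 0]
t=4: x=[15.3750 10.6250 3.8750 1.8750 0.2500 0.0000 0.0000 0.0000 0.0000 0.0000] k=[12 9 6 1 0 0 0 0 0 0]
t=5: x=[11.6250 9.0000 5.7500 1.5000 0.1250 0.0000 0.0000 0.0000 0.0000 0.0000] k=[11 11 3 2 0 0 0 0 0 0]
t=6: x=[11.0000 10.0000 3.8750 1.8750 0.2500 0.0000 0.0000 0.0000 0.0000 0.0000] k=[9 10 3 4 3 0 0 0 0 0]
t=7: x=[9.1250 9.0000 4.0000 3.7500 2.7500 0.3750 0.0000 0.0000 0.0000 0.0000] k=[8 8 4 5 3 0 0 0 0 0]
t=8: x=[8.0000 7.5000 4.6250 4.6250 2.8750 0.3750 0.0000 0.0000 0.0000 0.0000] k=[10 6 2 5 4 1 0 0 0 0]
t=9: x=[9.5000 6.0000 2.8750 4.5000 3.7500 1.2500 0.1250 0.0000 0.0000 0.0000] k=[7 3 2 6 5 1 3 0 0 0]
t=10: x=[6.5000 3.3750 2.6250 5.3750 4.6250 1.7500 2.3750 0.3750 0.0000 0.0000] k=[5 0 5 2 6 3 2 3 0 0]
t=11: x=[4.3750 1.2500 4.0000 2.8750 5.1250 3.2500 2.2500 2.5000 0.3750 0.0000] k=[7 1 1 3 2 6 5 5 1 0]
t=12: x=[6.2500 1.7500 1.2500 2.6250 2.6250 5.3750 5.1250 4.5000 1.3750 0.1250] k=[4 4 3 3 3 5 5 7 0 0]
t=13: x=[4.0000 3.8750 3.1250 3.0000 3.2500 4.7500 5.2500 5.8750 0.8750 0.0000] k=[4 5 1 3 3 8 2 9 4 0]
t=14: x=[4.1250 4.3750 1.7500 2.7500 3.6250 6.6250 3.6250 7.5000 4.1250 0.5000] k=[7 7 3 2 4 5 2 8 1 0]
t=15: x=[7.0000 6.5000 3.3750 2.3750 3.8750 4.5000 3.1250 6.3750 1.7500 0.1250] k=[10 6 2 2 7 4 4 4 1 0]
t=16: x=[9.5000 6.0000 2.5000 2.6250 6.0000 4.3750 4.0000 3.6250 1.2500 0.1250] k=[11 8 1 6 9 2 3 5 1 2]
t=17: x=[10.6250 7.5000 2.5000 5.7500 7.7500 3.0000 3.1250 4.2500 1.6250 1.8750] k=[14 5 3 4 6 0 1 1 3 4]
t=18: x=[12.8750 5.8750 3.3750 4.1250 5.0000 0.8750 0.8750 1.2500 2.8750 3.8750] k=[11 5 3 3 2 3 0 1 0 1]
t=19: x=[10.2500 5.5000 3.2500 2.8750 2.2500 2.5000 0.5000 0.7500 0.2500 0.8750] k=[11 6 2 3 2 2 3 3 0 0]
t=20: x=[10.3750 6.1250 2.6250 2.7500 2.1250 2.1250 2.8750 2.6250 0.3750 0.0000] k=[13 4 5 5 3 3 1 0 0 0]
t=21: x=[11.8750 5.2500 4.8750 4.7500 3.2500 2.7500 1.1250 0.1250 0.0000 0.0000] k=[12 5 4 4 5 6 1 0 0 0]
t=22: x=[11.1250 5.7500 4.1250 4.1250 5.0000 5.2500 1.5000 0.1250 0.0000 0.0000] k=[12 7 2 6 5 7 0 0 0 0]
t=23: x=[11.3750 7.0000 3.1250 5.3750 5.3750 5.8750 0.8750 0.0000 0.0000 0.0000] k=[14 5 2 5 4 6 1 0 0 0]

[0.4667, 0.1667, 0.0667, 0.1667, 0.1333, 0.2000, 0.0333, 0.0000, 0.0000, 0.0000]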